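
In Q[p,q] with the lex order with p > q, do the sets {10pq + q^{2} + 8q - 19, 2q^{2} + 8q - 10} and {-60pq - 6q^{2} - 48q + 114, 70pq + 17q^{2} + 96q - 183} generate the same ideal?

Since reduced Gröbner bases are canonical representatives of ideals under a given ordering, it suffices to compute and compare them.
Buchberger on the first generating set:
f_1 = 10pq + q^{2} + 8q - 19, LT = pq.
f_2 = 2q^{2} + 8q - 10, LT = q^{2}.

S(f_1,f_2): lcm = pq^{2}. S = -4pq + 5p + \tfrac{1}{10}q^{3} + \tfrac{4}{5}q^{2} - \tfrac{19}{10}q.
  leading term pq: subtract (-\tfrac{2}{5})·f_1 from -4pq + 5p + \tfrac{1}{10}q^{3} + \tfrac{4}{5}q^{2} - \tfrac{19}{10}q → 5p + \tfrac{1}{10}q^{3} + \tfrac{6}{5}q^{2} + \tfrac{13}{10}q - \tfrac{38}{5}
  leading term p: no divisor's leading term divides it; move 5p to the remainder.
  leading term q^{3}: subtract (\tfrac{1}{20}q)·f_2 from \tfrac{1}{10}q^{3} + \tfrac{6}{5}q^{2} + \tfrac{13}{10}q - \tfrac{38}{5} → \tfrac{4}{5}q^{2} + \tfrac{9}{5}q - \tfrac{38}{5}
  leading term q^{2}: subtract (\tfrac{2}{5})·f_2 from \tfrac{4}{5}q^{2} + \tfrac{9}{5}q - \tfrac{38}{5} → -\tfrac{7}{5}q - \tfrac{18}{5}
  leading term q: no divisor's leading term divides it; move -\tfrac{7}{5}q to the remainder.
  leading term 1: no divisor's leading term divides it; move -\tfrac{18}{5} to the remainder.
  remainder 5p - \tfrac{7}{5}q - \tfrac{18}{5} ≠ 0; add g_3 = 5p - \tfrac{7}{5}q - \tfrac{18}{5} to the basis.

The other S-polynomials (S(f_1,g_3), S(f_2,g_3)) all reduce to 0 modulo the current basis, so we have a Gröbner basis.
Inter-reduce: drop elements whose leading term is divisible by another's, tail-reduce, and make monic.
Reduced Gröbner basis: {p - \tfrac{7}{25}q - \tfrac{18}{25}, q^{2} + 4q - 5}.

Buchberger on the second generating set:
h_1 = -60pq - 6q^{2} - 48q + 114, LT = pq.
h_2 = 70pq + 17q^{2} + 96q - 183, LT = pq.

S(h_1,h_2): lcm = pq. S = -\tfrac{1}{7}q^{2} - \tfrac{4}{7}q + \tfrac{5}{7}.
  leading term q^{2}: no divisor's leading term divides it; move -\tfrac{1}{7}q^{2} to the remainder.
  leading term q: no divisor's leading term divides it; move -\tfrac{4}{7}q to the remainder.
  leading term 1: no divisor's leading term divides it; move \tfrac{5}{7} to the remainder.
  remainder -\tfrac{1}{7}q^{2} - \tfrac{4}{7}q + \tfrac{5}{7} ≠ 0; add k_3 = -\tfrac{1}{7}q^{2} - \tfrac{4}{7}q + \tfrac{5}{7} to the basis.

S(h_1,k_3): lcm = pq^{2}. S = -4pq + 5p + \tfrac{1}{10}q^{3} + \tfrac{4}{5}q^{2} - \tfrac{19}{10}q.
  leading term pq: subtract (\tfrac{1}{15})·h_1 from -4pq + 5p + \tfrac{1}{10}q^{3} + \tfrac{4}{5}q^{2} - \tfrac{19}{10}q → 5p + \tfrac{1}{10}q^{3} + \tfrac{6}{5}q^{2} + \tfrac{13}{10}q - \tfrac{38}{5}
  leading term p: no divisor's leading term divides it; move 5p to the remainder.
  leading term q^{3}: subtract (-\tfrac{7}{10}q)·k_3 from \tfrac{1}{10}q^{3} + \tfrac{6}{5}q^{2} + \tfrac{13}{10}q - \tfrac{38}{5} → \tfrac{4}{5}q^{2} + \tfrac{9}{5}q - \tfrac{38}{5}
  leading term q^{2}: subtract (-\tfrac{28}{5})·k_3 from \tfrac{4}{5}q^{2} + \tfrac{9}{5}q - \tfrac{38}{5} → -\tfrac{7}{5}q - \tfrac{18}{5}
  leading term q: no divisor's leading term divides it; move -\tfrac{7}{5}q to the remainder.
  leading term 1: no divisor's leading term divides it; move -\tfrac{18}{5} to the remainder.
  remainder 5p - \tfrac{7}{5}q - \tfrac{18}{5} ≠ 0; add k_4 = 5p - \tfrac{7}{5}q - \tfrac{18}{5} to the basis.

The other S-polynomials (S(h_2,k_3), S(h_1,k_4), S(h_2,k_4), S(k_3,k_4)) all reduce to 0 modulo the current basis, so we have a Gröbner basis.
Inter-reduce: drop elements whose leading term is divisible by another's, tail-reduce, and make monic.
Reduced Gröbner basis: {p - \tfrac{7}{25}q - \tfrac{18}{25}, q^{2} + 4q - 5}.

These coincide, so the ideals are equal.
The choice of monomial ordering does not affect the verdict — as long as both bases are computed under the same ordering, their equality decides ideal equality.

Yes, the ideals are equal.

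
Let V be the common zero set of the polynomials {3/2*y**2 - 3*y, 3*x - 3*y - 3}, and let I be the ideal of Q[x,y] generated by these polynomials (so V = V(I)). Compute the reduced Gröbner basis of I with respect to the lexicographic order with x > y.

G = {x - y - 1, y**2 - 2*y}

f_1 = 3/2*y**2 - 3*y, LT = y**2.
f_2 = 3*x - 3*y - 3, LT = x.

The S-polynomials (S(f_1,f_2)) all reduce to 0 modulo the current basis, so we have a Gröbner basis.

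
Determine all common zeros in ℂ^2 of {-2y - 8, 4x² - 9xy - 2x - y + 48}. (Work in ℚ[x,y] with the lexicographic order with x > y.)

{(-13/2, -4), (-2, -4)}

Compute a lex Gröbner basis by Buchberger's algorithm.
f_1 = -2y - 8, LT = y.
f_2 = 4x² - 9xy - 2x - y + 48, LT = x².

The S-polynomials (S(f_1,f_2)) all reduce to 0 modulo the current basis, so we have a Gröbner basis.
Inter-reduce: drop elements whose leading term is divisible by another's, tail-reduce, and make monic.
Reduced Gröbner basis: {x² + 17/2x + 13, y + 4}.

The lex basis is triangular: the last element involves only y. Solving y + 4 = 0 gives y ∈ {-4}; substituting each value into the earlier elements determines the remaining variables.
  y = -4: the earlier basis element becomes x² + 17/2x + 13 = 0, giving x = -13/2, -2 — points (-13/2, -4), (-2, -4).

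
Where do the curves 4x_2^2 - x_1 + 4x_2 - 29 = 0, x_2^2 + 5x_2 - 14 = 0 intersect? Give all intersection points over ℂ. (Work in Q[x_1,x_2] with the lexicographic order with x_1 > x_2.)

Compute a lex Gröbner basis by Buchberger's algorithm.
f_1 = -x_1 + 4x_2^2 + 4x_2 - 29, LT = x_1.
f_2 = x_2^2 + 5x_2 - 14, LT = x_2^2.

S(f_1,f_2): leading monomials are coprime, so the S-polynomial reduces to 0 (Buchberger's first criterion).
Every S-polynomial of the final basis reduces to 0, so we have a Gröbner basis.
Inter-reduce: drop elements whose leading term is divisible by another's, tail-reduce, and make monic.
Reduced Gröbner basis: {x_1 + 16x_2 - 27, x_2^2 + 5x_2 - 14}.

Since the basis is lex-ordered, x_2^2 + 5x_2 - 14 is univariate in x_2. Its roots are {-7, 2}. Back-substituting each root into the other basis elements fixes the other coordinates.
  x_2 = -7: the earlier basis element becomes x_1 - 139 = 0, giving x_1 = 139 — point (139, -7).
  x_2 = 2: the earlier basis element becomes x_1 + 5 = 0, giving x_1 = -5 — point (-5, 2).
Substituting each solution back into the original system confirms all equations vanish.

{(139, -7), (-5, 2)}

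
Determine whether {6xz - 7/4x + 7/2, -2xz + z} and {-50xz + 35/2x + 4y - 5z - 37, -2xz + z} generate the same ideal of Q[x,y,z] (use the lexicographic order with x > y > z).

Since reduced Gröbner bases are canonical representatives of ideals under a given ordering, it suffices to compute and compare them.
Buchberger on the first generating set:
f_1 = 6xz - 7/4x + 7/2, LT = xz.
f_2 = -2xz + z, LT = xz.

S(f_1,f_2): lcm = xz. S = -7/24x + 1/2z + 7/12.
  leading term x: no divisor's leading term divides it; move -7/24x to the remainder.
  leading term z: no divisor's leading term divides it; move 1/2z to the remainder.
  leading term 1: no divisor's leading term divides it; move 7/12 to the remainder.
  remainder -7/24x + 1/2z + 7/12 ≠ 0; add g_3 = -7/24x + 1/2z + 7/12 to the basis.

S(f_1,g_3): lcm = xz. S = -7/24x + 12/7z^2 + 2z + 7/12.
  leading term x: subtract (1)·g_3 from -7/24x + 12/7z^2 + 2z + 7/12 → 12/7z^2 + 3/2z
  leading term z^2: no divisor's leading term divides it; move 12/7z^2 to the remainder.
  leading term z: no divisor's leading term divides it; move 3/2z to the remainder.
  remainder 12/7z^2 + 3/2z ≠ 0; add g_4 = 12/7z^2 + 3/2z to the basis.

The other S-polynomials (S(f_2,g_3), S(f_1,g_4), S(f_2,g_4), S(g_3,g_4)) all reduce to 0 modulo the current basis, so we have a Gröbner basis.
Inter-reduce: drop elements whose leading term is divisible by another's, tail-reduce, and make monic.
Reduced Gröbner basis: {x - 12/7z - 2, z^2 + 7/8z}.

Buchberger on the second generating set:
h_1 = -50xz + 35/2x + 4y - 5z - 37, LT = xz.
h_2 = -2xz + z, LT = xz.

S(h_1,h_2): lcm = xz. S = -7/20x - 2/25y + 3/5z + 37/50.
  leading term x: no divisor's leading term divides it; move -7/20x to the remainder.
  leading term y: no divisor's leading term divides it; move -2/25y to the remainder.
  leading term z: no divisor's leading term divides it; move 3/5z to the remainder.
  leading term 1: no divisor's leading term divides it; move 37/50 to the remainder.
  remainder -7/20x - 2/25y + 3/5z + 37/50 ≠ 0; add k_3 = -7/20x - 2/25y + 3/5z + 37/50 to the basis.

S(h_1,k_3): lcm = xz. S = -7/20x - 8/35yz - 2/25y + 12/7z^2 + 31/14z + 37/50.
  leading term x: subtract (1)·k_3 from -7/20x - 8/35yz - 2/25y + 12/7z^2 + 31/14z + 37/50 → -8/35yz + 12/7z^2 + 113/70z
  leading term yz: no divisor's leading term divides it; move -8/35yz to the remainder.
  leading term z^2: no divisor's leading term divides it; move 12/7z^2 to the remainder.
  leading term z: no divisor's leading term divides it; move 113/70z to the remainder.
  remainder -8/35yz + 12/7z^2 + 113/70z ≠ 0; add k_4 = -8/35yz + 12/7z^2 + 113/70z to the basis.

The other S-polynomials (S(h_2,k_3), S(h_1,k_4), S(h_2,k_4), S(k_3,k_4)) all reduce to 0 modulo the current basis, so we have a Gröbner basis.
Inter-reduce: drop elements whose leading term is divisible by another's, tail-reduce, and make monic.
Reduced Gröbner basis: {x + 8/35y - 12/7z - 74/35, yz - 15/2z^2 - 113/16z}.

These differ, so the ideals are not equal.

No, the ideals differ.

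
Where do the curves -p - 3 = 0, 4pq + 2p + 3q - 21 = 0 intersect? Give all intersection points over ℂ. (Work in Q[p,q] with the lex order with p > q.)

{(-3, -3)}

Compute a lex Gröbner basis by Buchberger's algorithm.
f_1 = -p - 3, LT = p.
f_2 = 4pq + 2p + 3q - 21, LT = pq.

S(f_1,f_2): lcm = pq. S = -\tfrac{1}{2}p + \tfrac{9}{4}q + \tfrac{21}{4}.
  reduce S modulo (f_1, f_2):
  remainder \tfrac{9}{4}q + \tfrac{27}{4} ≠ 0; add h_3 = \tfrac{9}{4}q + \tfrac{27}{4} to the basis.

The other S-polynomials (S(f_1,h_3), S(f_2,h_3)) all reduce to 0 modulo the current basis, so we have a Gröbner basis.
Inter-reduce: drop elements whose leading term is divisible by another's, tail-reduce, and make monic.
Reduced Gröbner basis: {p + 3, q + 3}.

The lex basis is triangular: the last element involves only q. Solving q + 3 = 0 gives q ∈ {-3}; substituting each value into the earlier elements determines the remaining variables.
  q = -3: the earlier basis element becomes p + 3 = 0, giving p = -3 — point (-3, -3).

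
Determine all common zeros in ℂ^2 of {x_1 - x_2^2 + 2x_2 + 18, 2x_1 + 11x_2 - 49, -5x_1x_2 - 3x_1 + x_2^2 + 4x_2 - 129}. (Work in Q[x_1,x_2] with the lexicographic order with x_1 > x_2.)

Compute a lex Gröbner basis by Buchberger's algorithm.
f_1 = x_1 - x_2^2 + 2x_2 + 18, LT = x_1.
f_2 = 2x_1 + 11x_2 - 49, LT = x_1.
f_3 = -5x_1x_2 - 3x_1 + x_2^2 + 4x_2 - 129, LT = x_1x_2.

S(f_1,f_2): lcm = x_1. S = -x_2^2 - 7/2x_2 + 85/2.
  leading term x_2^2: no divisor's leading term divides it; move -x_2^2 to the remainder.
  leading term x_2: no divisor's leading term divides it; move -7/2x_2 to the remainder.
  leading term 1: no divisor's leading term divides it; move 85/2 to the remainder.
  remainder -x_2^2 - 7/2x_2 + 85/2 ≠ 0; add h_4 = -x_2^2 - 7/2x_2 + 85/2 to the basis.

S(f_1,f_3): lcm = x_1x_2. S = -3/5x_1 - x_2^3 + 11/5x_2^2 + 94/5x_2 - 129/5.
  leading term x_1: subtract (-3/5)·f_1 from -3/5x_1 - x_2^3 + 11/5x_2^2 + 94/5x_2 - 129/5 → -x_2^3 + 8/5x_2^2 + 20x_2 - 15
  leading term x_2^3: subtract (x_2)·h_4 from -x_2^3 + 8/5x_2^2 + 20x_2 - 15 → 51/10x_2^2 - 45/2x_2 - 15
  leading term x_2^2: subtract (-51/10)·h_4 from 51/10x_2^2 - 45/2x_2 - 15 → -807/20x_2 + 807/4
  leading term x_2: no divisor's leading term divides it; move -807/20x_2 to the remainder.
  leading term 1: no divisor's leading term divides it; move 807/4 to the remainder.
  remainder -807/20x_2 + 807/4 ≠ 0; add h_5 = -807/20x_2 + 807/4 to the basis.

The other S-polynomials (S(f_2,f_3), S(f_1,h_4), S(f_2,h_4), S(f_3,h_4), S(f_1,h_5), S(f_2,h_5), S(f_3,h_5), S(h_4,h_5)) all reduce to 0 modulo the current basis, so we have a Gröbner basis.
Inter-reduce: drop elements whose leading term is divisible by another's, tail-reduce, and make monic.
Reduced Gröbner basis: {x_1 + 3, x_2 - 5}.

Elimination: the polynomial x_2 - 5 lies in the elimination ideal for x_2, so x_2 ∈ {5}. For each such x_2, the remaining basis elements (now univariate) give the rest of the solution.
  x_2 = 5: the earlier basis element becomes x_1 + 3 = 0, giving x_1 = -3 — point (-3, 5).
This is the nonlinear analogue of row-reducing a linear system.

{(-3, 5)}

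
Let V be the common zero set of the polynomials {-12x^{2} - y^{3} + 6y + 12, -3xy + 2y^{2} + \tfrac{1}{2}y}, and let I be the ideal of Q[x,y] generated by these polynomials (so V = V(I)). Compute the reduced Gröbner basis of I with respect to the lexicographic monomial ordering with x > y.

f_1 = -12x^{2} - y^{3} + 6y + 12, LT = x^{2}.
f_2 = -3xy + 2y^{2} + \tfrac{1}{2}y, LT = xy.

S(f_1,f_2): lcm = x^{2}y. S = \tfrac{2}{3}xy^{2} + \tfrac{1}{6}xy + \tfrac{1}{12}y^{4} - \tfrac{1}{2}y^{2} - y.
  leading term xy^{2}: subtract (-\tfrac{2}{9}y)·f_2 from \tfrac{2}{3}xy^{2} + \tfrac{1}{6}xy + \tfrac{1}{12}y^{4} - \tfrac{1}{2}y^{2} - y → \tfrac{1}{6}xy + \tfrac{1}{12}y^{4} + \tfrac{4}{9}y^{3} - \tfrac{7}{18}y^{2} - y
  leading term xy: subtract (-\tfrac{1}{18})·f_2 from \tfrac{1}{6}xy + \tfrac{1}{12}y^{4} + \tfrac{4}{9}y^{3} - \tfrac{7}{18}y^{2} - y → \tfrac{1}{12}y^{4} + \tfrac{4}{9}y^{3} - \tfrac{5}{18}y^{2} - \tfrac{35}{36}y
  leading term y^{4}: no divisor's leading term divides it; move \tfrac{1}{12}y^{4} to the remainder.
  leading term y^{3}: no divisor's leading term divides it; move \tfrac{4}{9}y^{3} to the remainder.
  leading term y^{2}: no divisor's leading term divides it; move -\tfrac{5}{18}y^{2} to the remainder.
  leading term y: no divisor's leading term divides it; move -\tfrac{35}{36}y to the remainder.
  remainder \tfrac{1}{12}y^{4} + \tfrac{4}{9}y^{3} - \tfrac{5}{18}y^{2} - \tfrac{35}{36}y ≠ 0; add g_3 = \tfrac{1}{12}y^{4} + \tfrac{4}{9}y^{3} - \tfrac{5}{18}y^{2} - \tfrac{35}{36}y to the basis.

The other S-polynomials (S(f_1,g_3), S(f_2,g_3)) all reduce to 0 modulo the current basis, so we have a Gröbner basis.

G = {x^{2} + \tfrac{1}{12}y^{3} - \tfrac{1}{2}y - 1, xy - \tfrac{2}{3}y^{2} - \tfrac{1}{6}y, y^{4} + \tfrac{16}{3}y^{3} - \tfrac{10}{3}y^{2} - \tfrac{35}{3}y}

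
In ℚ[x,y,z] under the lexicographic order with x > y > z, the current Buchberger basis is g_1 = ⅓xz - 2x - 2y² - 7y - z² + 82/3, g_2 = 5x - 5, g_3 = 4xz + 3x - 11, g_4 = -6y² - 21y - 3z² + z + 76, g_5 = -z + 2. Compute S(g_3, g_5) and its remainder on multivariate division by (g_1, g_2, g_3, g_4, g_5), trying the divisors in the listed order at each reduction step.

S(g_3, g_5) = 11/4x - 11/4; remainder on division = 0.

lcm(LM(g_3), LM(g_5)) = xz.
S = (lcm/LT(g_3))·g_3 − (lcm/LT(g_5))·g_5 = 11/4x - 11/4.
Reduce S modulo (g_1, g_2, g_3, g_4, g_5) in that order:
  leading term x: subtract (11/20)·g_2 from 11/4x - 11/4 → 0
The remainder is 0, so this S-polynomial contributes no new basis element.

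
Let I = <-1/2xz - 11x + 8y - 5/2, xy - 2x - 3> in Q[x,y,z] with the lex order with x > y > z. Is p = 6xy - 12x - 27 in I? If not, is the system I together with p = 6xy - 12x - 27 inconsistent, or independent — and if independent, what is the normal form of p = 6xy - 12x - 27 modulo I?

Adjoining 6xy - 12x - 27 makes the ideal the whole ring: the system is inconsistent.

First compute the reduced Gröbner basis of I by Buchberger's algorithm.
f_1 = -1/2xz - 11x + 8y - 5/2, LT = xz.
f_2 = xy - 2x - 3, LT = xy.

S(f_1,f_2): lcm = xyz. S = 22xy + 2xz - 16y^2 + 5y + 3z.
  leading term xy: subtract (22)·f_2 from 22xy + 2xz - 16y^2 + 5y + 3z → 2xz + 44x - 16y^2 + 5y + 3z + 66
  leading term xz: subtract (-4)·f_1 from 2xz + 44x - 16y^2 + 5y + 3z + 66 → -16y^2 + 37y + 3z + 56
  leading term y^2: no divisor's leading term divides it; move -16y^2 to the remainder.
  leading term y: no divisor's leading term divides it; move 37y to the remainder.
  leading term z: no divisor's leading term divides it; move 3z to the remainder.
  leading term 1: no divisor's leading term divides it; move 56 to the remainder.
  remainder -16y^2 + 37y + 3z + 56 ≠ 0; add h_3 = -16y^2 + 37y + 3z + 56 to the basis.

The other S-polynomials (S(f_1,h_3), S(f_2,h_3)) all reduce to 0 modulo the current basis, so we have a Gröbner basis.
Inter-reduce: drop elements whose leading term is divisible by another's, tail-reduce, and make monic.
Reduced Gröbner basis: {xy - 2x - 3, xz + 22x - 16y + 5, y^2 - 37/16y - 3/16z - 7/2}.
Label its elements g_1 = xy - 2x - 3, g_2 = xz + 22x - 16y + 5, g_3 = y^2 - 37/16y - 3/16z - 7/2.

Reduce p = 6xy - 12x - 27 modulo G:
  leading term xy: subtract (6)·g_1 from 6xy - 12x - 27 → -9
  leading term 1: no divisor's leading term divides it; move -9 to the remainder.
  normal form = -9.
The normal form is nonzero, so p ∉ I. Since p minus its normal form lies in I, I + (p) = I + (r) where r = -9; decide whether this ideal is the whole ring.
Here r = -9 is a nonzero constant, hence a unit: 1 ∈ I + (p), the Gröbner basis of I + (p) is {1}, and the enlarged system has no common solution — adjoining p is inconsistent.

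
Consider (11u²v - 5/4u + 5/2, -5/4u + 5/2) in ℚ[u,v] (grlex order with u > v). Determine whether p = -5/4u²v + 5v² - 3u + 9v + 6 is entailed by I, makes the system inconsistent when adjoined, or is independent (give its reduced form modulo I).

First compute the reduced Gröbner basis of I by Buchberger's algorithm.
f_1 = 11u²v - 5/4u + 5/2, LT = u²v.
f_2 = -5/4u + 5/2, LT = u.

S(f_1,f_2): lcm = u²v. S = 2uv - 5/44u + 5/22.
  leading term uv: subtract (-8/5v)·f_2 from 2uv - 5/44u + 5/22 → -5/44u + 4v + 5/22
  leading term u: subtract (1/11)·f_2 from -5/44u + 4v + 5/22 → 4v
  leading term v: no divisor's leading term divides it; move 4v to the remainder.
  remainder 4v ≠ 0; add h_3 = 4v to the basis.

The other S-polynomials (S(f_1,h_3), S(f_2,h_3)) all reduce to 0 modulo the current basis, so we have a Gröbner basis.
Inter-reduce: drop elements whose leading term is divisible by another's, tail-reduce, and make monic.
Reduced Gröbner basis: {u - 2, v}.
Label its elements g_1 = u - 2, g_2 = v.

Reduce p = -5/4u²v + 5v² - 3u + 9v + 6 modulo G:
  leading term u²v: subtract (-5/4uv)·g_1 from -5/4u²v + 5v² - 3u + 9v + 6 → -5/2uv + 5v² - 3u + 9v + 6
  leading term uv: subtract (-5/2v)·g_1 from -5/2uv + 5v² - 3u + 9v + 6 → 5v² - 3u + 4v + 6
  leading term v²: subtract (5v)·g_2 from 5v² - 3u + 4v + 6 → -3u + 4v + 6
  leading term u: subtract (-3)·g_1 from -3u + 4v + 6 → 4v
  leading term v: subtract (4)·g_2 from 4v → 0
  normal form = 0.
Since the normal form is 0, p ∈ I.

The remainder on division by a Gröbner basis is unique — it is the normal form.

-5/4u²v + 5v² - 3u + 9v + 6 lies in I (it reduces to 0).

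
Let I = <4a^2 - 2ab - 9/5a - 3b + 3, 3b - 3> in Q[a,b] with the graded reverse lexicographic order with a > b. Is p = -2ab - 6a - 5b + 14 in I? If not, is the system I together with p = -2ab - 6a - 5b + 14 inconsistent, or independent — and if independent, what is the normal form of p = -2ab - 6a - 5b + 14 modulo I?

First compute the reduced Gröbner basis of I by Buchberger's algorithm.
f_1 = 4a^2 - 2ab - 9/5a - 3b + 3, LT = a^2.
f_2 = 3b - 3, LT = b.

The S-polynomials (S(f_1,f_2)) all reduce to 0 modulo the current basis, so we have a Gröbner basis.
Inter-reduce: drop elements whose leading term is divisible by another's, tail-reduce, and make monic.
Reduced Gröbner basis: {a^2 - 19/20a, b - 1}.
Label its elements g_1 = a^2 - 19/20a, g_2 = b - 1.

Reduce p = -2ab - 6a - 5b + 14 modulo G:
  leading term ab: subtract (-2a)·g_2 from -2ab - 6a - 5b + 14 → -8a - 5b + 14
  leading term a: no divisor's leading term divides it; move -8a to the remainder.
  leading term b: subtract (-5)·g_2 from -5b + 14 → 9
  leading term 1: no divisor's leading term divides it; move 9 to the remainder.
  normal form = -8a + 9.
The normal form is nonzero, so p ∉ I. Since p minus its normal form lies in I, I + (p) = I + (r) where r = -8a + 9; decide whether this ideal is the whole ring.
Run Buchberger on G together with r (pairs among the g_i already reduce to 0 since G is a Gröbner basis):
g_1 = a^2 - 19/20a, LT = a^2.
g_2 = b - 1, LT = b.
r = -8a + 9, LT = a.

S(g_1,r): lcm = a^2. S = 7/40a.
  leading term a: subtract (-7/320)·r from 7/40a → 63/320
  leading term 1: no divisor's leading term divides it; move 63/320 to the remainder.
  remainder 63/320 ≠ 0; add m_4 = 63/320 to the basis.

The other S-polynomials (S(g_1,g_2), S(g_2,r), S(g_1,m_4), S(g_2,m_4), S(r,m_4)) all reduce to 0 modulo the current basis, so we have a Gröbner basis.
Inter-reduce: drop elements whose leading term is divisible by another's, tail-reduce, and make monic.
Reduced Gröbner basis: {1}.
The reduced Gröbner basis of I + (p) is {1}: the ideal is the whole ring, so the enlarged system has no common solution — adjoining p is inconsistent.

Adjoining -2ab - 6a - 5b + 14 makes the ideal the whole ring: the system is inconsistent.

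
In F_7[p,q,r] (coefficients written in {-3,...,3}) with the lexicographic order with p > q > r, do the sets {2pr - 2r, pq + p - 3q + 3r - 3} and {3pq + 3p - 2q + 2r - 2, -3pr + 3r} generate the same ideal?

Yes, the ideals are equal.

Equality of ideals is decidable: compute both reduced Gröbner bases (unique for the ordering) and check whether they agree.
Buchberger on the first generating set:
f_1 = 2pr - 2r, LT = pr.
f_2 = pq + p - 3q + 3r - 3, LT = pq.

S(f_1,f_2): lcm = pqr. S = -pr + 2qr - 3r^2 + 3r.
  leading term pr: subtract (3)·f_1 from -pr + 2qr - 3r^2 + 3r → 2qr - 3r^2 + 2r
  leading term qr: no divisor's leading term divides it; move 2qr to the remainder.
  leading term r^2: no divisor's leading term divides it; move -3r^2 to the remainder.
  leading term r: no divisor's leading term divides it; move 2r to the remainder.
  remainder 2qr - 3r^2 + 2r ≠ 0; add g_3 = 2qr - 3r^2 + 2r to the basis.

The other S-polynomials (S(f_1,g_3), S(f_2,g_3)) all reduce to 0 modulo the current basis, so we have a Gröbner basis.
Inter-reduce: drop elements whose leading term is divisible by another's, tail-reduce, and make monic.
Reduced Gröbner basis: {pq + p - 3q + 3r - 3, pr - r, qr + 2r^2 + r}.

Buchberger on the second generating set:
h_1 = 3pq + 3p - 2q + 2r - 2, LT = pq.
h_2 = -3pr + 3r, LT = pr.

S(h_1,h_2): lcm = pqr. S = pr - 2qr + 3r^2 - 3r.
  leading term pr: subtract (2)·h_2 from pr - 2qr + 3r^2 - 3r → -2qr + 3r^2 - 2r
  leading term qr: no divisor's leading term divides it; move -2qr to the remainder.
  leading term r^2: no divisor's leading term divides it; move 3r^2 to the remainder.
  leading term r: no divisor's leading term divides it; move -2r to the remainder.
  remainder -2qr + 3r^2 - 2r ≠ 0; add k_3 = -2qr + 3r^2 - 2r to the basis.

The other S-polynomials (S(h_1,k_3), S(h_2,k_3)) all reduce to 0 modulo the current basis, so we have a Gröbner basis.
Inter-reduce: drop elements whose leading term is divisible by another's, tail-reduce, and make monic.
Reduced Gröbner basis: {pq + p - 3q + 3r - 3, pr - r, qr + 2r^2 + r}.

These coincide, so the ideals are equal.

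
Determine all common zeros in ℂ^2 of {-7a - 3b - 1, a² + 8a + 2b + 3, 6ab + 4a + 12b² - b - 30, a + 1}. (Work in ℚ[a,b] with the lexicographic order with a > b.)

{(-1, 2)}

Compute a lex Gröbner basis by Buchberger's algorithm.
f_1 = -7a - 3b - 1, LT = a.
f_2 = a² + 8a + 2b + 3, LT = a².
f_3 = 6ab + 4a + 12b² - b - 30, LT = ab.
f_4 = a + 1, LT = a.

S(f_1,f_2): lcm = a². S = 3/7ab - 55/7a - 2b - 3.
  reduce S modulo (f_1, f_2, f_3, f_4):
  remainder -9/49b² + 64/49b - 92/49 ≠ 0; add h_5 = -9/49b² + 64/49b - 92/49 to the basis.

S(f_1,f_3): lcm = ab. S = -⅔a - 11/7b² + 13/42b + 5.
  reduce S modulo (f_1, f_2, f_3, f_4, h_5):
  remainder -1333/126b + 1333/63 ≠ 0; add h_6 = -1333/126b + 1333/63 to the basis.

The other S-polynomials (S(f_1,f_4), S(f_2,f_3), S(f_2,f_4), S(f_3,f_4), S(f_1,h_5), S(f_2,h_5), S(f_3,h_5), S(f_4,h_5), S(f_1,h_6), S(f_2,h_6), S(f_3,h_6), S(f_4,h_6), S(h_5,h_6)) all reduce to 0 modulo the current basis, so we have a Gröbner basis.
Inter-reduce: drop elements whose leading term is divisible by another's, tail-reduce, and make monic.
Reduced Gröbner basis: {a + 1, b - 2}.

Elimination: the polynomial b - 2 lies in the elimination ideal for b, so b ∈ {2}. For each such b, the remaining basis elements (now univariate) give the rest of the solution.
  b = 2: the earlier basis element becomes a + 1 = 0, giving a = -1 — point (-1, 2).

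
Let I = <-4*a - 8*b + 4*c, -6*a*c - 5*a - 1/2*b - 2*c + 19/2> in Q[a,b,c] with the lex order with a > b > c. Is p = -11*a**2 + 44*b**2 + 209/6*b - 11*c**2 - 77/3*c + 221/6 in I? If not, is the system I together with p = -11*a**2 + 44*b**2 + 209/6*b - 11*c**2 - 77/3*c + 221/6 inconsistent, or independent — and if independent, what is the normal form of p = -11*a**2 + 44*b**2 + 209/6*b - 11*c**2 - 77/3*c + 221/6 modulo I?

Adjoining -11*a**2 + 44*b**2 + 209/6*b - 11*c**2 - 77/3*c + 221/6 makes the ideal the whole ring: the system is inconsistent.

First compute the reduced Gröbner basis of I by Buchberger's algorithm.
f_1 = -4*a - 8*b + 4*c, LT = a.
f_2 = -6*a*c - 5*a - 1/2*b - 2*c + 19/2, LT = a*c.

S(f_1,f_2): lcm = a*c. S = -5/6*a + 2*b*c - 1/12*b - c**2 - 1/3*c + 19/12.
  leading term a: subtract (5/24)·f_1 from -5/6*a + 2*b*c - 1/12*b - c**2 - 1/3*c + 19/12 → 2*b*c + 19/12*b - c**2 - 7/6*c + 19/12
  leading term b*c: no divisor's leading term divides it; move 2*b*c to the remainder.
  leading term b: no divisor's leading term divides it; move 19/12*b to the remainder.
  leading term c**2: no divisor's leading term divides it; move -c**2 to the remainder.
  leading term c: no divisor's leading term divides it; move -7/6*c to the remainder.
  leading term 1: no divisor's leading term divides it; move 19/12 to the remainder.
  remainder 2*b*c + 19/12*b - c**2 - 7/6*c + 19/12 ≠ 0; add h_3 = 2*b*c + 19/12*b - c**2 - 7/6*c + 19/12 to the basis.

The other S-polynomials (S(f_1,h_3), S(f_2,h_3)) all reduce to 0 modulo the current basis, so we have a Gröbner basis.
Inter-reduce: drop elements whose leading term is divisible by another's, tail-reduce, and make monic.
Reduced Gröbner basis: {a + 2*b - c, b*c + 19/24*b - 1/2*c**2 - 7/12*c + 19/24}.
Label its elements g_1 = a + 2*b - c, g_2 = b*c + 19/24*b - 1/2*c**2 - 7/12*c + 19/24.

Reduce p = -11*a**2 + 44*b**2 + 209/6*b - 11*c**2 - 77/3*c + 221/6 modulo G:
  leading term a**2: subtract (-11*a)·g_1 from -11*a**2 + 44*b**2 + 209/6*b - 11*c**2 - 77/3*c + 221/6 → 22*a*b - 11*a*c + 44*b**2 + 209/6*b - 11*c**2 - 77/3*c + 221/6
  leading term a*b: subtract (22*b)·g_1 from 22*a*b - 11*a*c + 44*b**2 + 209/6*b - 11*c**2 - 77/3*c + 221/6 → -11*a*c + 22*b*c + 209/6*b - 11*c**2 - 77/3*c + 221/6
  leading term a*c: subtract (-11*c)·g_1 from -11*a*c + 22*b*c + 209/6*b - 11*c**2 - 77/3*c + 221/6 → 44*b*c + 209/6*b - 22*c**2 - 77/3*c + 221/6
  leading term b*c: subtract (44)·g_2 from 44*b*c + 209/6*b - 22*c**2 - 77/3*c + 221/6 → 2
  leading term 1: no divisor's leading term divides it; move 2 to the remainder.
  normal form = 2.
The normal form is nonzero, so p ∉ I. Since p minus its normal form lies in I, I + (p) = I + (r) where r = 2; decide whether this ideal is the whole ring.
Here r = 2 is a nonzero constant, hence a unit: 1 ∈ I + (p), the Gröbner basis of I + (p) is {1}, and the enlarged system has no common solution — adjoining p is inconsistent.

The remainder on division by a Gröbner basis is unique — it is the normal form.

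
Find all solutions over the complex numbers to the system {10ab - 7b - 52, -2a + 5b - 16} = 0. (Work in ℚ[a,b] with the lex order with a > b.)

{(-93/10, -13/25), (2, 4)}

Compute a lex Gröbner basis by Buchberger's algorithm.
f_1 = 10ab - 7b - 52, LT = ab.
f_2 = -2a + 5b - 16, LT = a.

S(f_1,f_2): lcm = ab. S = 5/2b² - 87/10b - 26/5.
  leading term b²: no divisor's leading term divides it; move 5/2b² to the remainder.
  leading term b: no divisor's leading term divides it; move -87/10b to the remainder.
  leading term 1: no divisor's leading term divides it; move -26/5 to the remainder.
  remainder 5/2b² - 87/10b - 26/5 ≠ 0; add h_3 = 5/2b² - 87/10b - 26/5 to the basis.

S(f_1,h_3): lcm = ab². S = 87/25ab + 52/25a - 7/10b² - 26/5b.
  leading term ab: subtract (87/250)·f_1 from 87/25ab + 52/25a - 7/10b² - 26/5b → 52/25a - 7/10b² - 691/250b + 2262/125
  leading term a: subtract (-26/25)·f_2 from 52/25a - 7/10b² - 691/250b + 2262/125 → -7/10b² + 609/250b + 182/125
  leading term b²: subtract (-7/25)·h_3 from -7/10b² + 609/250b + 182/125 → 0
  remainder 0.

S(f_2,h_3): leading monomials are coprime, so the S-polynomial reduces to 0 (Buchberger's first criterion).
Every S-polynomial of the final basis reduces to 0, so we have a Gröbner basis.
Inter-reduce: drop elements whose leading term is divisible by another's, tail-reduce, and make monic.
Reduced Gröbner basis: {a - 5/2b + 8, b² - 87/25b - 52/25}.

Since the basis is lex-ordered, b² - 87/25b - 52/25 is univariate in b. Its roots are {-13/25, 4}. Back-substituting each root into the other basis elements fixes the other coordinates.
  b = -13/25: the earlier basis element becomes a + 93/10 = 0, giving a = -93/10 — point (-93/10, -13/25).
  b = 4: the earlier basis element becomes a - 2 = 0, giving a = 2 — point (2, 4).
Each listed point satisfies every original equation (direct substitution).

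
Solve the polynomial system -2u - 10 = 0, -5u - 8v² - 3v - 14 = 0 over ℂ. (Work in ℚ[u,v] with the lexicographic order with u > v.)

{(-5, -11/8), (-5, 1)}

Compute a lex Gröbner basis by Buchberger's algorithm.
f_1 = -2u - 10, LT = u.
f_2 = -5u - 8v² - 3v - 14, LT = u.

S(f_1,f_2): lcm = u. S = -8/5v² - ⅗v + 11/5.
  leading term v²: no divisor's leading term divides it; move -8/5v² to the remainder.
  leading term v: no divisor's leading term divides it; move -⅗v to the remainder.
  leading term 1: no divisor's leading term divides it; move 11/5 to the remainder.
  remainder -8/5v² - ⅗v + 11/5 ≠ 0; add h_3 = -8/5v² - ⅗v + 11/5 to the basis.

The other S-polynomials (S(f_1,h_3), S(f_2,h_3)) all reduce to 0 modulo the current basis, so we have a Gröbner basis.
Inter-reduce: drop elements whose leading term is divisible by another's, tail-reduce, and make monic.
Reduced Gröbner basis: {u + 5, v² + ⅜v - 11/8}.

A lex Gröbner basis eliminates variables successively. Here v² + ⅜v - 11/8 depends only on v, with roots {-11/8, 1}; lifting each root through the earlier basis elements recovers the full solutions.
  v = -11/8: the earlier basis element becomes u + 5 = 0, giving u = -5 — point (-5, -11/8).
  v = 1: the earlier basis element becomes u + 5 = 0, giving u = -5 — point (-5, 1).
Each listed point satisfies every original equation (direct substitution).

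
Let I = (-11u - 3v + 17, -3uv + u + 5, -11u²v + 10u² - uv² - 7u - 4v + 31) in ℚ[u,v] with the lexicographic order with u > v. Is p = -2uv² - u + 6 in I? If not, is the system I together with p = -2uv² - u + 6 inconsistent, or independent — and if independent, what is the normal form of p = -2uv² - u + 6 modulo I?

Adjoining -2uv² - u + 6 makes the ideal the whole ring: the system is inconsistent.

First compute the reduced Gröbner basis of I by Buchberger's algorithm.
f_1 = -11u - 3v + 17, LT = u.
f_2 = -3uv + u + 5, LT = uv.
f_3 = -11u²v + 10u² - uv² - 7u - 4v + 31, LT = u²v.

S(f_1,f_2): lcm = uv. S = ⅓u + 3/11v² - 17/11v + 5/3.
  leading term u: subtract (-1/33)·f_1 from ⅓u + 3/11v² - 17/11v + 5/3 → 3/11v² - 18/11v + 24/11
  leading term v²: no divisor's leading term divides it; move 3/11v² to the remainder.
  leading term v: no divisor's leading term divides it; move -18/11v to the remainder.
  leading term 1: no divisor's leading term divides it; move 24/11 to the remainder.
  remainder 3/11v² - 18/11v + 24/11 ≠ 0; add h_4 = 3/11v² - 18/11v + 24/11 to the basis.

S(f_1,f_3): lcm = u²v. S = 10/11u² + 2/11uv² - 17/11uv - 7/11u - 4/11v + 31/11.
  leading term u²: subtract (-10/121u)·f_1 from 10/11u² + 2/11uv² - 17/11uv - 7/11u - 4/11v + 31/11 → 2/11uv² - 217/121uv + 93/121u - 4/11v + 31/11
  leading term uv²: subtract (-2/121v²)·f_1 from 2/11uv² - 217/121uv + 93/121u - 4/11v + 31/11 → -217/121uv + 93/121u - 6/121v³ + 34/121v² - 4/11v + 31/11
  leading term uv: subtract (217/1331v)·f_1 from -217/121uv + 93/121u - 6/121v³ + 34/121v² - 4/11v + 31/11 → 93/121u - 6/121v³ + 1025/1331v² - 4173/1331v + 31/11
  leading term u: subtract (-93/1331)·f_1 from 93/121u - 6/121v³ + 1025/1331v² - 4173/1331v + 31/11 → -6/121v³ + 1025/1331v² - 4452/1331v + 5332/1331
  leading term v³: subtract (-2/11v)·h_4 from -6/121v³ + 1025/1331v² - 4452/1331v + 5332/1331 → 629/1331v² - 3924/1331v + 5332/1331
  leading term v²: subtract (629/363)·h_4 from 629/1331v² - 3924/1331v + 5332/1331 → -150/1331v + 300/1331
  leading term v: no divisor's leading term divides it; move -150/1331v to the remainder.
  leading term 1: no divisor's leading term divides it; move 300/1331 to the remainder.
  remainder -150/1331v + 300/1331 ≠ 0; add h_5 = -150/1331v + 300/1331 to the basis.

S(f_2,f_3): lcm = u²v. S = 19/33u² - 1/11uv² - 76/33u - 4/11v + 31/11.
  leading term u²: subtract (-19/363u)·f_1 from 19/33u² - 1/11uv² - 76/33u - 4/11v + 31/11 → -1/11uv² - 19/121uv - 171/121u - 4/11v + 31/11
  leading term uv²: subtract (1/121v²)·f_1 from -1/11uv² - 19/121uv - 171/121u - 4/11v + 31/11 → -19/121uv - 171/121u + 3/121v³ - 17/121v² - 4/11v + 31/11
  leading term uv: subtract (19/1331v)·f_1 from -19/121uv - 171/121u + 3/121v³ - 17/121v² - 4/11v + 31/11 → -171/121u + 3/121v³ - 130/1331v² - 807/1331v + 31/11
  leading term u: subtract (171/1331)·f_1 from -171/121u + 3/121v³ - 130/1331v² - 807/1331v + 31/11 → 3/121v³ - 130/1331v² - 294/1331v + 844/1331
  leading term v³: subtract (1/11v)·h_4 from 3/121v³ - 130/1331v² - 294/1331v + 844/1331 → 68/1331v² - 558/1331v + 844/1331
  leading term v²: subtract (68/363)·h_4 from 68/1331v² - 558/1331v + 844/1331 → -150/1331v + 300/1331
  leading term v: subtract (1)·h_5 from -150/1331v + 300/1331 → 0
  remainder 0.

S(f_1,h_4): leading monomials are coprime, so the S-polynomial reduces to 0 (Buchberger's first criterion).
S(f_2,h_4): lcm = uv². S = 17/3uv - 8u - 5/3v.
  leading term uv: subtract (-17/33v)·f_1 from 17/3uv - 8u - 5/3v → -8u - 17/11v² + 78/11v
  leading term u: subtract (8/11)·f_1 from -8u - 17/11v² + 78/11v → -17/11v² + 102/11v - 136/11
  leading term v²: subtract (-17/3)·h_4 from -17/11v² + 102/11v - 136/11 → 0
  remainder 0.

S(f_3,h_4): lcm = u²v². S = 56/11u²v - 8u² + 1/11uv³ + 7/11uv + 4/11v² - 31/11v.
  leading term u²v: subtract (-56/121uv)·f_1 from 56/11u²v - 8u² + 1/11uv³ + 7/11uv + 4/11v² - 31/11v → -8u² + 1/11uv³ - 168/121uv² + 1029/121uv + 4/11v² - 31/11v
  leading term u²: subtract (8/11u)·f_1 from -8u² + 1/11uv³ - 168/121uv² + 1029/121uv + 4/11v² - 31/11v → 1/11uv³ - 168/121uv² + 1293/121uv - 136/11u + 4/11v² - 31/11v
  leading term uv³: subtract (-1/121v³)·f_1 from 1/11uv³ - 168/121uv² + 1293/121uv - 136/11u + 4/11v² - 31/11v → -168/121uv² + 1293/121uv - 136/11u - 3/121v⁴ + 17/121v³ + 4/11v² - 31/11v
  leading term uv²: subtract (168/1331v²)·f_1 from -168/121uv² + 1293/121uv - 136/11u - 3/121v⁴ + 17/121v³ + 4/11v² - 31/11v → 1293/121uv - 136/11u - 3/121v⁴ + 691/1331v³ - 2372/1331v² - 31/11v
  leading term uv: subtract (-1293/1331v)·f_1 from 1293/121uv - 136/11u - 3/121v⁴ + 691/1331v³ - 2372/1331v² - 31/11v → -136/11u - 3/121v⁴ + 691/1331v³ - 6251/1331v² + 18230/1331v
  leading term u: subtract (136/121)·f_1 from -136/11u - 3/121v⁴ + 691/1331v³ - 6251/1331v² + 18230/1331v → -3/121v⁴ + 691/1331v³ - 6251/1331v² + 22718/1331v - 2312/121
  leading term v⁴: subtract (-1/11v²)·h_4 from -3/121v⁴ + 691/1331v³ - 6251/1331v² + 22718/1331v - 2312/121 → 493/1331v³ - 5987/1331v² + 22718/1331v - 2312/121
  leading term v³: subtract (493/363v)·h_4 from 493/1331v³ - 5987/1331v² + 22718/1331v - 2312/121 → -3029/1331v² + 18774/1331v - 2312/121
  leading term v²: subtract (-3029/363)·h_4 from -3029/1331v² + 18774/1331v - 2312/121 → 600/1331v - 1200/1331
  leading term v: subtract (-4)·h_5 from 600/1331v - 1200/1331 → 0
  remainder 0.

S(f_1,h_5): leading monomials are coprime, so the S-polynomial reduces to 0 (Buchberger's first criterion).
S(f_2,h_5): lcm = uv. S = 5/3u - 5/3.
  leading term u: subtract (-5/33)·f_1 from 5/3u - 5/3 → -5/11v + 10/11
  leading term v: subtract (121/30)·h_5 from -5/11v + 10/11 → 0
  remainder 0.

S(f_3,h_5): lcm = u²v. S = 12/11u² + 1/11uv² + 7/11u + 4/11v - 31/11.
  leading term u²: subtract (-12/121u)·f_1 from 12/11u² + 1/11uv² + 7/11u + 4/11v - 31/11 → 1/11uv² - 36/121uv + 281/121u + 4/11v - 31/11
  leading term uv²: subtract (-1/121v²)·f_1 from 1/11uv² - 36/121uv + 281/121u + 4/11v - 31/11 → -36/121uv + 281/121u - 3/121v³ + 17/121v² + 4/11v - 31/11
  leading term uv: subtract (36/1331v)·f_1 from -36/121uv + 281/121u - 3/121v³ + 17/121v² + 4/11v - 31/11 → 281/121u - 3/121v³ + 295/1331v² - 128/1331v - 31/11
  leading term u: subtract (-281/1331)·f_1 from 281/121u - 3/121v³ + 295/1331v² - 128/1331v - 31/11 → -3/121v³ + 295/1331v² - 971/1331v + 1026/1331
  leading term v³: subtract (-1/11v)·h_4 from -3/121v³ + 295/1331v² - 971/1331v + 1026/1331 → 97/1331v² - 707/1331v + 1026/1331
  leading term v²: subtract (97/363)·h_4 from 97/1331v² - 707/1331v + 1026/1331 → -125/1331v + 250/1331
  leading term v: subtract (⅚)·h_5 from -125/1331v + 250/1331 → 0
  remainder 0.

S(h_4,h_5): lcm = v². S = -4v + 8.
  leading term v: subtract (2662/75)·h_5 from -4v + 8 → 0
  remainder 0.

Every S-polynomial of the final basis reduces to 0, so we have a Gröbner basis.
Inter-reduce: drop elements whose leading term is divisible by another's, tail-reduce, and make monic.
Reduced Gröbner basis: {u - 1, v - 2}.
Label its elements g_1 = u - 1, g_2 = v - 2.

Reduce p = -2uv² - u + 6 modulo G:
  leading term uv²: subtract (-2v²)·g_1 from -2uv² - u + 6 → -u - 2v² + 6
  leading term u: subtract (-1)·g_1 from -u - 2v² + 6 → -2v² + 5
  leading term v²: subtract (-2v)·g_2 from -2v² + 5 → -4v + 5
  leading term v: subtract (-4)·g_2 from -4v + 5 → -3
  leading term 1: no divisor's leading term divides it; move -3 to the remainder.
  normal form = -3.
The normal form is nonzero, so p ∉ I. Since p minus its normal form lies in I, I + (p) = I + (r) where r = -3; decide whether this ideal is the whole ring.
Here r = -3 is a nonzero constant, hence a unit: 1 ∈ I + (p), the Gröbner basis of I + (p) is {1}, and the enlarged system has no common solution — adjoining p is inconsistent.

Ideal membership is decidable via reduction modulo a Gröbner basis.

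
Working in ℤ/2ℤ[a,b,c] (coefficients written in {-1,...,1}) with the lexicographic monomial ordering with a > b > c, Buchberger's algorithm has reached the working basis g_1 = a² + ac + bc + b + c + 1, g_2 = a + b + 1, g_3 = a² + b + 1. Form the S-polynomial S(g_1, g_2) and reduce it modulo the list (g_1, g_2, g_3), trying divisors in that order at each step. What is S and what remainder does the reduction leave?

S(g_1, g_2) = ab + ac + a + bc + b + c + 1; remainder on division = b² + b.

lcm(LM(g_1), LM(g_2)) = a².
S = (lcm/LT(g_1))·g_1 − (lcm/LT(g_2))·g_2 = ab + ac + a + bc + b + c + 1.
Reduce S modulo (g_1, g_2, g_3) in that order:
  leading term ab: subtract (b)·g_2 from ab + ac + a + bc + b + c + 1 → ac + a + b² + bc + c + 1
  leading term ac: subtract (c)·g_2 from ac + a + b² + bc + c + 1 → a + b² + 1
  leading term a: subtract (1)·g_2 from a + b² + 1 → b² + b
  leading term b²: no divisor's leading term divides it; move b² to the remainder.
  leading term b: no divisor's leading term divides it; move b to the remainder.
The remainder b² + b is nonzero, so it would be added as the next basis element.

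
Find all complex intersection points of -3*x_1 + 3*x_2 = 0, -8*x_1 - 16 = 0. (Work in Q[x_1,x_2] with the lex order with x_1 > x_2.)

{(-2, -2)}

Compute a lex Gröbner basis by Buchberger's algorithm.
f_1 = -3*x_1 + 3*x_2, LT = x_1.
f_2 = -8*x_1 - 16, LT = x_1.

S(f_1,f_2): lcm = x_1. S = -x_2 - 2.
  reduce S modulo (f_1, f_2):
  remainder -x_2 - 2 ≠ 0; add h_3 = -x_2 - 2 to the basis.

The other S-polynomials (S(f_1,h_3), S(f_2,h_3)) all reduce to 0 modulo the current basis, so we have a Gröbner basis.
Inter-reduce: drop elements whose leading term is divisible by another's, tail-reduce, and make monic.
Reduced Gröbner basis: {x_1 + 2, x_2 + 2}.

The lex basis is triangular: the last element involves only x_2. Solving x_2 + 2 = 0 gives x_2 ∈ {-2}; substituting each value into the earlier elements determines the remaining variables.
  x_2 = -2: the earlier basis element becomes x_1 + 2 = 0, giving x_1 = -2 — point (-2, -2).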